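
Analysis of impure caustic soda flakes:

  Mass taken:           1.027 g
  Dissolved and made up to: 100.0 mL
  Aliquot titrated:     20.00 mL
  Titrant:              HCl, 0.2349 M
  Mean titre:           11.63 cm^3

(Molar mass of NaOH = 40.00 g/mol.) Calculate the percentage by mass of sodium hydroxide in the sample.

NaOH + HCl → NaCl + H2O
n(HCl) per titration = 0.01163 × 0.2349 = 2.732 × 10^-3 mol
n(NaOH) in each aliquot = 2.732 × 10^-3 mol (1:1 ratio)
n(NaOH) in the whole flask = 2.732 × 10^-3 × 100.0/20.00 = 0.01366 mol
mass of NaOH = 0.01366 × 40.00 = 0.5464 g
% NaOH = 0.5464 / 1.027 × 100 = 53.20 %

53.20 %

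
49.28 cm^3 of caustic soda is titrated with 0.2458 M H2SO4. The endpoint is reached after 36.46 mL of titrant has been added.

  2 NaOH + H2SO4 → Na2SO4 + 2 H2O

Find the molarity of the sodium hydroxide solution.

0.3637 M

n(H2SO4) = 0.03646 L × 0.2458 mol/L = 8.962 × 10^-3 mol
From the 2:1 mole ratio, n(NaOH) = 2/1 × 8.962 × 10^-3 = 0.01792 mol
[NaOH] = 0.01792 mol / 0.04928 L = 0.3637 mol/L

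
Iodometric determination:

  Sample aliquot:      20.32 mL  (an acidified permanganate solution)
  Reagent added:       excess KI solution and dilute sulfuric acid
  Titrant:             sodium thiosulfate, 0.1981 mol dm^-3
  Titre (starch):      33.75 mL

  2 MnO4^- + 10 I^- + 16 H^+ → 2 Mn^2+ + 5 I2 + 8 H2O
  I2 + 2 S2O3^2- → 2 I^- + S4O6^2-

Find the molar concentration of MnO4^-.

n(S2O3^2-) = 0.03375 × 0.1981 = 6.686 × 10^-3 mol
n(I2) = n(S2O3^2-)/2 = 3.343 × 10^-3 mol
From the 2:5 ratio, n(MnO4^-) in the aliquot = 2/5 × 3.343 × 10^-3 = 1.337 × 10^-3 mol
[MnO4^-] = 1.337 × 10^-3 / 0.02032 = 0.06581 mol/L

0.06581 mol/L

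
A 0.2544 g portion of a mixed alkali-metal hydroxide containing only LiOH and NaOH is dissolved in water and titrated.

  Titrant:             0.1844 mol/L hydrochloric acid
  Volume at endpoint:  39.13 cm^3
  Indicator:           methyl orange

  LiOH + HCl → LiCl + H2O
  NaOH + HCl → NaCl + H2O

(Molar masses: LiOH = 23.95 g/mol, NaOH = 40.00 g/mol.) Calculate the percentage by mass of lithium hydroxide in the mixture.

20.07 %

n(HCl) = 0.03913 × 0.1844 = 7.216 × 10^-3 mol
Let x = n(LiOH), y = n(NaOH).
Titrant: 1x + 1y = 7.216 × 10^-3;  mass: 23.95x + 40.00y = 0.2544
Solving, x = 2.132 × 10^-3 mol, y = 5.083 × 10^-3 mol
mass of LiOH = 2.132 × 10^-3 × 23.95 = 0.05107 g
% LiOH = 0.05107 / 0.2544 × 100 = 20.07 %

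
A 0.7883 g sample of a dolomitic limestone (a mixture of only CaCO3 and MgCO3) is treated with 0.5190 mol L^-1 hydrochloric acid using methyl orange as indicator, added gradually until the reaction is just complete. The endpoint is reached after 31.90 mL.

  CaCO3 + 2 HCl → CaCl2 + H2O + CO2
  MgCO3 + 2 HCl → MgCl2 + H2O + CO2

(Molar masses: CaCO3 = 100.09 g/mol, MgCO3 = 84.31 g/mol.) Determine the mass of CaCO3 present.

0.5733 g

n(HCl) = 0.03190 × 0.5190 = 0.01656 mol
Let x = n(CaCO3), y = n(MgCO3).
Titrant: 2x + 2y = 0.01656;  mass: 100.09x + 84.31y = 0.7883
Solving, x = 5.727 × 10^-3 mol, y = 2.551 × 10^-3 mol
mass of CaCO3 = 5.727 × 10^-3 × 100.09 = 0.5733 g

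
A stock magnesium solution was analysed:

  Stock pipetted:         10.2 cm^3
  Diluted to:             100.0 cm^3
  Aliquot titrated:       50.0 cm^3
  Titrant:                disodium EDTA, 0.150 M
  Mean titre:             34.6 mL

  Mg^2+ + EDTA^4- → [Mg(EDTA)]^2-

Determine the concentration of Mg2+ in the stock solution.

1.02 M

n(EDTA) = 0.0346 × 0.150 = 5.19 × 10^-3 mol
n(Mg2+) in the aliquot = 5.19 × 10^-3 mol (1:1 ratio)
[Mg2+]_dilute = 5.19 × 10^-3 / 0.0500 = 0.104 mol/L
Dilution factor = 100.0 / 10.2 = 9.804
[Mg2+]_stock = 0.104 × 9.804 = 1.02 mol/L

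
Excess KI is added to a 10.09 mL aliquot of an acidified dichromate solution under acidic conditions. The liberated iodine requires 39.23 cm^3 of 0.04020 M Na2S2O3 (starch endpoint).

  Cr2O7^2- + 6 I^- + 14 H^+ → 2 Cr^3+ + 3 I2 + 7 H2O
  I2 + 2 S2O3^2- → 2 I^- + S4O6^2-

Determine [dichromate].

0.02605 M

n(S2O3^2-) = 0.03923 × 0.04020 = 1.577 × 10^-3 mol
n(I2) = n(S2O3^2-)/2 = 7.885 × 10^-4 mol
From the 1:3 ratio, n(Cr2O7^2-) in the aliquot = 1/3 × 7.885 × 10^-4 = 2.628 × 10^-4 mol
[Cr2O7^2-] = 2.628 × 10^-4 / 0.01009 = 0.02605 mol/L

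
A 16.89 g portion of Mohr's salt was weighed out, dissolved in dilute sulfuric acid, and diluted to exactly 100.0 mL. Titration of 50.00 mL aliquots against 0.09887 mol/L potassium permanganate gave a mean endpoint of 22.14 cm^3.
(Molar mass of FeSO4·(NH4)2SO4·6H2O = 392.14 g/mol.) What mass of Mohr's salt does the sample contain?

MnO4^- + 5 Fe^2+ + 8 H^+ → Mn^2+ + 5 Fe^3+ + 4 H2O
n(KMnO4) per titration = 0.02214 × 0.09887 = 2.189 × 10^-3 mol
From the 5:1 ratio, n(FeSO4·(NH4)2SO4·6H2O) in each aliquot = 5/1 × 2.189 × 10^-3 = 0.01094 mol
n(FeSO4·(NH4)2SO4·6H2O) in the whole flask = 0.01094 × 100.0/50.00 = 0.02189 mol
mass of FeSO4·(NH4)2SO4·6H2O = 0.02189 × 392.14 = 8.584 g

8.584 g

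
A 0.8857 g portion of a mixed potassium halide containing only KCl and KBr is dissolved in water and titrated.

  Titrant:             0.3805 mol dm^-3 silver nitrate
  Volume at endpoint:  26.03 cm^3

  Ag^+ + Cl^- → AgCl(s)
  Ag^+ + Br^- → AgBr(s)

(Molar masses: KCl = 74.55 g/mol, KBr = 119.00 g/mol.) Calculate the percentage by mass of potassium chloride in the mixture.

n(AgNO3) = 0.02603 × 0.3805 = 9.904 × 10^-3 mol
Let x = n(KCl), y = n(KBr).
Titrant: 1x + 1y = 9.904 × 10^-3;  mass: 74.55x + 119.00y = 0.8857
Solving, x = 6.590 × 10^-3 mol, y = 3.314 × 10^-3 mol
mass of KCl = 6.590 × 10^-3 × 74.55 = 0.4913 g
% KCl = 0.4913 / 0.8857 × 100 = 55.47 %

55.47 %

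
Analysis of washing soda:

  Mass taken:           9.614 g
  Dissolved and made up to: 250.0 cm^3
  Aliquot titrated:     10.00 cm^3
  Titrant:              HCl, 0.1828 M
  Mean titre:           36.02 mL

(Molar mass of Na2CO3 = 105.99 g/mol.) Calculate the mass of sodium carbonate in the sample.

Na2CO3 + 2 HCl → 2 NaCl + H2O + CO2
n(HCl) per titration = 0.03602 × 0.1828 = 6.584 × 10^-3 mol
From the 1:2 ratio, n(Na2CO3) in each aliquot = 1/2 × 6.584 × 10^-3 = 3.292 × 10^-3 mol
n(Na2CO3) in the whole flask = 3.292 × 10^-3 × 250.0/10.00 = 0.08231 mol
mass of Na2CO3 = 0.08231 × 105.99 = 8.724 g

8.724 g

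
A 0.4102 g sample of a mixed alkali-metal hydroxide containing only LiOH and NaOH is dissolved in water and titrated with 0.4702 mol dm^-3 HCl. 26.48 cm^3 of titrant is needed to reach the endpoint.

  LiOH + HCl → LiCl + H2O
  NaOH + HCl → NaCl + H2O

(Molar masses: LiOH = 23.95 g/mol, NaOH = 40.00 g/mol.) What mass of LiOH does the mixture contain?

n(HCl) = 0.02648 × 0.4702 = 0.01245 mol
Let x = n(LiOH), y = n(NaOH).
Titrant: 1x + 1y = 0.01245;  mass: 23.95x + 40.00y = 0.4102
Solving, x = 5.473 × 10^-3 mol, y = 6.978 × 10^-3 mol
mass of LiOH = 5.473 × 10^-3 × 23.95 = 0.1311 g

0.1311 g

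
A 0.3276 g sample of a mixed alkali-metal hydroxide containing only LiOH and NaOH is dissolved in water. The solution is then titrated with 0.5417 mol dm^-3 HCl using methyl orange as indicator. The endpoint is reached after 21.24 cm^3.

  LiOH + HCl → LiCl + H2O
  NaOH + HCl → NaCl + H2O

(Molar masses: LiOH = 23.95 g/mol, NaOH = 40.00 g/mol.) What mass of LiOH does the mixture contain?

0.1979 g

n(HCl) = 0.02124 × 0.5417 = 0.01151 mol
Let x = n(LiOH), y = n(NaOH).
Titrant: 1x + 1y = 0.01151;  mass: 23.95x + 40.00y = 0.3276
Solving, x = 8.263 × 10^-3 mol, y = 3.242 × 10^-3 mol
mass of LiOH = 8.263 × 10^-3 × 23.95 = 0.1979 g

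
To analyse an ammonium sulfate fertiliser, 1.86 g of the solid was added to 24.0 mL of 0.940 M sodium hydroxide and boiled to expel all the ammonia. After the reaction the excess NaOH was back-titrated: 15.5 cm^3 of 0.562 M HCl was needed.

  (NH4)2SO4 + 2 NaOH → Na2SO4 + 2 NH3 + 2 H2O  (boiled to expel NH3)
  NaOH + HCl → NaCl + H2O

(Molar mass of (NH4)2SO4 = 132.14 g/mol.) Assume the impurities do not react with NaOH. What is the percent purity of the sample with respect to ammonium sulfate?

n(NaOH) added = 0.0240 × 0.940 = 0.0226 mol
n(HCl) used in back-titration = 0.0155 × 0.562 = 8.71 × 10^-3 mol
n(NaOH) left over = 8.71 × 10^-3 mol (1:1 ratio)
n(NaOH) consumed by analyte = 0.0226 − 8.71 × 10^-3 = 0.0138 mol
From the 1:2 ratio, n((NH4)2SO4) = 1/2 × 0.0138 = 6.92 × 10^-3 mol
mass of (NH4)2SO4 = 6.92 × 10^-3 × 132.14 = 0.915 g
% (NH4)2SO4 = 0.915 / 1.86 × 100 = 49.2 %

49.2 %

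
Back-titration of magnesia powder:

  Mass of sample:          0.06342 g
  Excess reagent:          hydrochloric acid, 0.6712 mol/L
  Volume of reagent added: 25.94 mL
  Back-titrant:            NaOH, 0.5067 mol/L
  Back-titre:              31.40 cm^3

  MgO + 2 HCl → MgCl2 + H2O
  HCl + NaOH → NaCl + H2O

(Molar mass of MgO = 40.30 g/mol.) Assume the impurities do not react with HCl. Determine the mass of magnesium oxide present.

n(HCl) added = 0.02594 × 0.6712 = 0.01741 mol
n(NaOH) used in back-titration = 0.03140 × 0.5067 = 0.01591 mol
n(HCl) left over = 0.01591 mol (1:1 ratio)
n(HCl) consumed by analyte = 0.01741 − 0.01591 = 1.501 × 10^-3 mol
From the 1:2 ratio, n(MgO) = 1/2 × 1.501 × 10^-3 = 7.503 × 10^-4 mol
mass of MgO = 7.503 × 10^-4 × 40.30 = 0.03024 g

0.03024 g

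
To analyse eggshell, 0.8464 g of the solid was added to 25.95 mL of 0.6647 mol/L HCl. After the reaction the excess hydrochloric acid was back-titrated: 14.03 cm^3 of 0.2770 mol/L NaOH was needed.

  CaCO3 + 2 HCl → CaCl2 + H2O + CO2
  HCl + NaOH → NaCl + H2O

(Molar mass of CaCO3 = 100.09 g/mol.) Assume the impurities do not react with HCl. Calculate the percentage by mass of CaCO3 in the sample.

n(HCl) added = 0.02595 × 0.6647 = 0.01725 mol
n(NaOH) used in back-titration = 0.01403 × 0.2770 = 3.886 × 10^-3 mol
n(HCl) left over = 3.886 × 10^-3 mol (1:1 ratio)
n(HCl) consumed by analyte = 0.01725 − 3.886 × 10^-3 = 0.01336 mol
From the 1:2 ratio, n(CaCO3) = 1/2 × 0.01336 = 6.681 × 10^-3 mol
mass of CaCO3 = 6.681 × 10^-3 × 100.09 = 0.6687 g
% CaCO3 = 0.6687 / 0.8464 × 100 = 79.01 %

79.01 %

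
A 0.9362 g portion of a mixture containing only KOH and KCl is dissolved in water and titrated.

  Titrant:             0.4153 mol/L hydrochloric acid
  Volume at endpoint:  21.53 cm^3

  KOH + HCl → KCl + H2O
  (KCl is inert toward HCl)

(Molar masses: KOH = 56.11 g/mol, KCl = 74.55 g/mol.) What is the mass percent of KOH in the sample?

53.59 %

n(HCl) = 0.02153 × 0.4153 = 8.941 × 10^-3 mol
Let x = n(KOH), y = n(KCl).
Titrant: 1x = 8.941 × 10^-3;  mass: 56.11x + 74.55y = 0.9362
Solving, x = 8.941 × 10^-3 mol, y = 5.828 × 10^-3 mol
mass of KOH = 8.941 × 10^-3 × 56.11 = 0.5017 g
% KOH = 0.5017 / 0.9362 × 100 = 53.59 %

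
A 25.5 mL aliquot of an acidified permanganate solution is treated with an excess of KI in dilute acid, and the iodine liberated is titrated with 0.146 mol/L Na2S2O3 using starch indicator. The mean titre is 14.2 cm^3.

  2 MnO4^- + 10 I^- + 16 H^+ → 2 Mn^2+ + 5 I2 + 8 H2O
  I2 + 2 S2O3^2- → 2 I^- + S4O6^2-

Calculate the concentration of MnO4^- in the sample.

0.0163 mol/L

n(S2O3^2-) = 0.0142 × 0.146 = 2.07 × 10^-3 mol
n(I2) = n(S2O3^2-)/2 = 1.04 × 10^-3 mol
From the 2:5 ratio, n(MnO4^-) in the aliquot = 2/5 × 1.04 × 10^-3 = 4.15 × 10^-4 mol
[MnO4^-] = 4.15 × 10^-4 / 0.0255 = 0.0163 mol/L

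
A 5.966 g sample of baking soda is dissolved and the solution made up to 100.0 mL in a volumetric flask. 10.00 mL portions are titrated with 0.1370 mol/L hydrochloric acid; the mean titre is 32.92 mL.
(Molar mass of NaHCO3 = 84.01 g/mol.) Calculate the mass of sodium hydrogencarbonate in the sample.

3.789 g

NaHCO3 + HCl → NaCl + H2O + CO2
n(HCl) per titration = 0.03292 × 0.1370 = 4.510 × 10^-3 mol
n(NaHCO3) in each aliquot = 4.510 × 10^-3 mol (1:1 ratio)
n(NaHCO3) in the whole flask = 4.510 × 10^-3 × 100.0/10.00 = 0.04510 mol
mass of NaHCO3 = 0.04510 × 84.01 = 3.789 g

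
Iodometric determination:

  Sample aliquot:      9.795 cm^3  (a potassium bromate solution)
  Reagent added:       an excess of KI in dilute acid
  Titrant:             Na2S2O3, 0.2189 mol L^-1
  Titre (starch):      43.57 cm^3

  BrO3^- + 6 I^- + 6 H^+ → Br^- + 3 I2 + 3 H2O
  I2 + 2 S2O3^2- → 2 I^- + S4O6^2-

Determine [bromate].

0.1623 mol/L

n(S2O3^2-) = 0.04357 × 0.2189 = 9.537 × 10^-3 mol
n(I2) = n(S2O3^2-)/2 = 4.769 × 10^-3 mol
From the 1:3 ratio, n(BrO3^-) in the aliquot = 1/3 × 4.769 × 10^-3 = 1.590 × 10^-3 mol
[BrO3^-] = 1.590 × 10^-3 / 0.009795 = 0.1623 mol/L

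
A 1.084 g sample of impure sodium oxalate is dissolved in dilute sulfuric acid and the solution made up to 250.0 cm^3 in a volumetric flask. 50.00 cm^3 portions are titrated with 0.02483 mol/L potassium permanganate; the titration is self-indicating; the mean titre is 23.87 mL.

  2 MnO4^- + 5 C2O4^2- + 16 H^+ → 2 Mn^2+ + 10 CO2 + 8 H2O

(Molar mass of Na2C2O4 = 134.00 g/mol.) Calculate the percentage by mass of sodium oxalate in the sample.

n(KMnO4) per titration = 0.02387 × 0.02483 = 5.927 × 10^-4 mol
From the 5:2 ratio, n(Na2C2O4) in each aliquot = 5/2 × 5.927 × 10^-4 = 1.482 × 10^-3 mol
n(Na2C2O4) in the whole flask = 1.482 × 10^-3 × 250.0/50.00 = 7.409 × 10^-3 mol
mass of Na2C2O4 = 7.409 × 10^-3 × 134.00 = 0.9928 g
% Na2C2O4 = 0.9928 / 1.084 × 100 = 91.58 %

91.58 %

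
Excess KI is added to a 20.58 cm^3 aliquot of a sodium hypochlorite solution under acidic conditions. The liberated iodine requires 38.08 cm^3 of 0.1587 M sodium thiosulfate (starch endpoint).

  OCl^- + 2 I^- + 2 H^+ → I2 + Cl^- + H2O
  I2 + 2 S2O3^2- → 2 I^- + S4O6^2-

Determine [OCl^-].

0.1468 M

n(S2O3^2-) = 0.03808 × 0.1587 = 6.043 × 10^-3 mol
n(I2) = n(S2O3^2-)/2 = 3.022 × 10^-3 mol
n(OCl^-) in the aliquot = 3.022 × 10^-3 mol (1:1 ratio)
[OCl^-] = 3.022 × 10^-3 / 0.02058 = 0.1468 mol/L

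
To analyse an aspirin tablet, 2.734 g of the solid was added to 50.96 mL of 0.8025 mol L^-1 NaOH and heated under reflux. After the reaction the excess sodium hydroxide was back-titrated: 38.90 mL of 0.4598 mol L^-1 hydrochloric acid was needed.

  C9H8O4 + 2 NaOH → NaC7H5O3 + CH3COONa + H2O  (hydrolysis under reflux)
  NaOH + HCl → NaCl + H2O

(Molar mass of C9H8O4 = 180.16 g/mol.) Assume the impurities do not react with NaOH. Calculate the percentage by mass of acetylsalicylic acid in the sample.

75.81 %

n(NaOH) added = 0.05096 × 0.8025 = 0.04090 mol
n(HCl) used in back-titration = 0.03890 × 0.4598 = 0.01789 mol
n(NaOH) left over = 0.01789 mol (1:1 ratio)
n(NaOH) consumed by analyte = 0.04090 − 0.01789 = 0.02301 mol
From the 1:2 ratio, n(C9H8O4) = 1/2 × 0.02301 = 0.01150 mol
mass of C9H8O4 = 0.01150 × 180.16 = 2.073 g
% C9H8O4 = 2.073 / 2.734 × 100 = 75.81 %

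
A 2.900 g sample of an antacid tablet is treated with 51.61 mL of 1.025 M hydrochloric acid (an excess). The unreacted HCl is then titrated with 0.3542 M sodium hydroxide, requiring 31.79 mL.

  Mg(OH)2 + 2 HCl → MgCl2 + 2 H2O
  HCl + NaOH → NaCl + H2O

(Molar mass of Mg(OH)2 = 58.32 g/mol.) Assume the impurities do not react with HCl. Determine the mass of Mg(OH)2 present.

n(HCl) added = 0.05161 × 1.025 = 0.05290 mol
n(NaOH) used in back-titration = 0.03179 × 0.3542 = 0.01126 mol
n(HCl) left over = 0.01126 mol (1:1 ratio)
n(HCl) consumed by analyte = 0.05290 − 0.01126 = 0.04164 mol
From the 1:2 ratio, n(Mg(OH)2) = 1/2 × 0.04164 = 0.02082 mol
mass of Mg(OH)2 = 0.02082 × 58.32 = 1.214 g

1.214 g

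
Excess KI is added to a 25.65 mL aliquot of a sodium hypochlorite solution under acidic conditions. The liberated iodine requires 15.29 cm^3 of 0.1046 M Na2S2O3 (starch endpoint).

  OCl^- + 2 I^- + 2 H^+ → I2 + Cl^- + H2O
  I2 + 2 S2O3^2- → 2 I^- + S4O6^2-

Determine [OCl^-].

0.03118 M

n(S2O3^2-) = 0.01529 × 0.1046 = 1.599 × 10^-3 mol
n(I2) = n(S2O3^2-)/2 = 7.997 × 10^-4 mol
n(OCl^-) in the aliquot = 7.997 × 10^-4 mol (1:1 ratio)
[OCl^-] = 7.997 × 10^-4 / 0.02565 = 0.03118 mol/L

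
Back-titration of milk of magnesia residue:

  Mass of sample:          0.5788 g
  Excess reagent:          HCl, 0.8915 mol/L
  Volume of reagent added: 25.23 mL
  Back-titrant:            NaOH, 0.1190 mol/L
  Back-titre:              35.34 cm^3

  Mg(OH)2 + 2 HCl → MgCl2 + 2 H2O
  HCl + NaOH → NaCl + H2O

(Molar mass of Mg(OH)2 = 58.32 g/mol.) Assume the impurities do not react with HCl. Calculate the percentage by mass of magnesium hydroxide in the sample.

n(HCl) added = 0.02523 × 0.8915 = 0.02249 mol
n(NaOH) used in back-titration = 0.03534 × 0.1190 = 4.205 × 10^-3 mol
n(HCl) left over = 4.205 × 10^-3 mol (1:1 ratio)
n(HCl) consumed by analyte = 0.02249 − 4.205 × 10^-3 = 0.01829 mol
From the 1:2 ratio, n(Mg(OH)2) = 1/2 × 0.01829 = 9.144 × 10^-3 mol
mass of Mg(OH)2 = 9.144 × 10^-3 × 58.32 = 0.5333 g
% Mg(OH)2 = 0.5333 / 0.5788 × 100 = 92.13 %

92.13 %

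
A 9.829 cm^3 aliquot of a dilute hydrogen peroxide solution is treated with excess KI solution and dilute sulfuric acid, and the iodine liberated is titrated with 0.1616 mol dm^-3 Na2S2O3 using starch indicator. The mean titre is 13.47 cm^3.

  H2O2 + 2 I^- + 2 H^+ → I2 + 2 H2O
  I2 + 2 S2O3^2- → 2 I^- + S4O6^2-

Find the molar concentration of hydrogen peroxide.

0.1107 mol/L

n(S2O3^2-) = 0.01347 × 0.1616 = 2.177 × 10^-3 mol
n(I2) = n(S2O3^2-)/2 = 1.088 × 10^-3 mol
n(H2O2) in the aliquot = 1.088 × 10^-3 mol (1:1 ratio)
[H2O2] = 1.088 × 10^-3 / 0.009829 = 0.1107 mol/L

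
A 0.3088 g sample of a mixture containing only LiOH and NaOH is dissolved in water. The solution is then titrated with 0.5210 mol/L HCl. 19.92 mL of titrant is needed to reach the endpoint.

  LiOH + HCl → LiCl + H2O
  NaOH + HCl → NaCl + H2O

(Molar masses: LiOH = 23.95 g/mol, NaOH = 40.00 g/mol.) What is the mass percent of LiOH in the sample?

51.38 %

n(HCl) = 0.01992 × 0.5210 = 0.01038 mol
Let x = n(LiOH), y = n(NaOH).
Titrant: 1x + 1y = 0.01038;  mass: 23.95x + 40.00y = 0.3088
Solving, x = 6.625 × 10^-3 mol, y = 3.753 × 10^-3 mol
mass of LiOH = 6.625 × 10^-3 × 23.95 = 0.1587 g
% LiOH = 0.1587 / 0.3088 × 100 = 51.38 %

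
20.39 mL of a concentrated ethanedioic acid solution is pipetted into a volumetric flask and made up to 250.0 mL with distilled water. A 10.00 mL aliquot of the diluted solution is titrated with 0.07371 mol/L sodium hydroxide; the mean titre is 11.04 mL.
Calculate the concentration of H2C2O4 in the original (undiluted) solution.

0.4989 mol/L

H2C2O4 + 2 NaOH → Na2C2O4 + 2 H2O
n(NaOH) = 0.01104 × 0.07371 = 8.138 × 10^-4 mol
From the 1:2 ratio, n(H2C2O4) in the aliquot = 1/2 × 8.138 × 10^-4 = 4.069 × 10^-4 mol
[H2C2O4]_dilute = 4.069 × 10^-4 / 0.01000 = 0.04069 mol/L
Dilution factor = 250.0 / 20.39 = 12.26
[H2C2O4]_stock = 0.04069 × 12.26 = 0.4989 mol/L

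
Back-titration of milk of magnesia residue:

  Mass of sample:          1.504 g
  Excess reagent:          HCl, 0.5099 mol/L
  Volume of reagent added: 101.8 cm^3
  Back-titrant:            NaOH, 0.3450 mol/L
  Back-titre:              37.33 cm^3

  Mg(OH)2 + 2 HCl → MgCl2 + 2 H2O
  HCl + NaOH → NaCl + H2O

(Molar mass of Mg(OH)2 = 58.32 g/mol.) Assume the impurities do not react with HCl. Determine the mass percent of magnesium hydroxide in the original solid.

75.67 %

n(HCl) added = 0.1018 × 0.5099 = 0.05191 mol
n(NaOH) used in back-titration = 0.03733 × 0.3450 = 0.01288 mol
n(HCl) left over = 0.01288 mol (1:1 ratio)
n(HCl) consumed by analyte = 0.05191 − 0.01288 = 0.03903 mol
From the 1:2 ratio, n(Mg(OH)2) = 1/2 × 0.03903 = 0.01951 mol
mass of Mg(OH)2 = 0.01951 × 58.32 = 1.138 g
% Mg(OH)2 = 1.138 / 1.504 × 100 = 75.67 %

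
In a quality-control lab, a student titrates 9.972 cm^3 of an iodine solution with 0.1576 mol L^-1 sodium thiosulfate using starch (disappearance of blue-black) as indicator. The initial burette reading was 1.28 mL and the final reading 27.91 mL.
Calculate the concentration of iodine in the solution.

0.2104 mol/L

I2 + 2 S2O3^2- → 2 I^- + S4O6^2-
n(Na2S2O3) = 0.02663 L × 0.1576 mol/L = 4.197 × 10^-3 mol
From the 1:2 mole ratio, n(I2) = 1/2 × 4.197 × 10^-3 = 2.098 × 10^-3 mol
[I2] = 2.098 × 10^-3 mol / 0.009972 L = 0.2104 mol/L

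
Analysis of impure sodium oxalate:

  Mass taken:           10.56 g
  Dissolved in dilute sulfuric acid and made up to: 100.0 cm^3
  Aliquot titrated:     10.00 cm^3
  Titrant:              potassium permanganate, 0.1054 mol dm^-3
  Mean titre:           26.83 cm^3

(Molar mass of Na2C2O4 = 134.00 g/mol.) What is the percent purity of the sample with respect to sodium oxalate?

2 MnO4^- + 5 C2O4^2- + 16 H^+ → 2 Mn^2+ + 10 CO2 + 8 H2O
n(KMnO4) per titration = 0.02683 × 0.1054 = 2.828 × 10^-3 mol
From the 5:2 ratio, n(Na2C2O4) in each aliquot = 5/2 × 2.828 × 10^-3 = 7.070 × 10^-3 mol
n(Na2C2O4) in the whole flask = 7.070 × 10^-3 × 100.0/10.00 = 0.07070 mol
mass of Na2C2O4 = 0.07070 × 134.00 = 9.473 g
% Na2C2O4 = 9.473 / 10.56 × 100 = 89.71 %

89.71 %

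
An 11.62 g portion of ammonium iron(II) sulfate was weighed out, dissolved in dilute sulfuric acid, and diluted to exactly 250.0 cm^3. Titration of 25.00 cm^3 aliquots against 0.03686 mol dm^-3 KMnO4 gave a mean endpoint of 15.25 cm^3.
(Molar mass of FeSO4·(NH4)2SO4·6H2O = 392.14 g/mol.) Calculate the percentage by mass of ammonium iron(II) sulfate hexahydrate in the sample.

94.85 %

MnO4^- + 5 Fe^2+ + 8 H^+ → Mn^2+ + 5 Fe^3+ + 4 H2O
n(KMnO4) per titration = 0.01525 × 0.03686 = 5.621 × 10^-4 mol
From the 5:1 ratio, n(FeSO4·(NH4)2SO4·6H2O) in each aliquot = 5/1 × 5.621 × 10^-4 = 2.811 × 10^-3 mol
n(FeSO4·(NH4)2SO4·6H2O) in the whole flask = 2.811 × 10^-3 × 250.0/25.00 = 0.02811 mol
mass of FeSO4·(NH4)2SO4·6H2O = 0.02811 × 392.14 = 11.02 g
% FeSO4·(NH4)2SO4·6H2O = 11.02 / 11.62 × 100 = 94.85 %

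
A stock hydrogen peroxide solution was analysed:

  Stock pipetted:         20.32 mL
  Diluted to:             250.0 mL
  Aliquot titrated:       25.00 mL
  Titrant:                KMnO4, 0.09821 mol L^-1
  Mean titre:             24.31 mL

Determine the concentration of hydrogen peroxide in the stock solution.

2 MnO4^- + 5 H2O2 + 6 H^+ → 2 Mn^2+ + 5 O2 + 8 H2O
n(KMnO4) = 0.02431 × 0.09821 = 2.387 × 10^-3 mol
From the 5:2 ratio, n(H2O2) in the aliquot = 5/2 × 2.387 × 10^-3 = 5.969 × 10^-3 mol
[H2O2]_dilute = 5.969 × 10^-3 / 0.02500 = 0.2387 mol/L
Dilution factor = 250.0 / 20.32 = 12.30
[H2O2]_stock = 0.2387 × 12.30 = 2.937 mol/L

2.937 mol/L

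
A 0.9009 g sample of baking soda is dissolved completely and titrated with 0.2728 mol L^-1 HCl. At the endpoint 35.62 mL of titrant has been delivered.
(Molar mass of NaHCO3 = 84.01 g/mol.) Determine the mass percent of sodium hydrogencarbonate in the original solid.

NaHCO3 + HCl → NaCl + H2O + CO2
n(HCl) = 0.03562 L × 0.2728 mol/L = 9.717 × 10^-3 mol
n(NaHCO3) = 9.717 × 10^-3 mol (1:1 ratio)
mass of NaHCO3 = 9.717 × 10^-3 × 84.01 g/mol = 0.8163 g
% NaHCO3 = 0.8163 / 0.9009 × 100 = 90.61 %

90.61 %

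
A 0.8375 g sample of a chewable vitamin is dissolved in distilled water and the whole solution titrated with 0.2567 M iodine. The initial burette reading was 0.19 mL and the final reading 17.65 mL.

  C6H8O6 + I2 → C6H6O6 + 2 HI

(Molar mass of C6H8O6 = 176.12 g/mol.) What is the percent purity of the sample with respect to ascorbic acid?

94.25 %

n(I2) = 0.01746 L × 0.2567 mol/L = 4.482 × 10^-3 mol
n(C6H8O6) = 4.482 × 10^-3 mol (1:1 ratio)
mass of C6H8O6 = 4.482 × 10^-3 × 176.12 g/mol = 0.7894 g
% C6H8O6 = 0.7894 / 0.8375 × 100 = 94.25 %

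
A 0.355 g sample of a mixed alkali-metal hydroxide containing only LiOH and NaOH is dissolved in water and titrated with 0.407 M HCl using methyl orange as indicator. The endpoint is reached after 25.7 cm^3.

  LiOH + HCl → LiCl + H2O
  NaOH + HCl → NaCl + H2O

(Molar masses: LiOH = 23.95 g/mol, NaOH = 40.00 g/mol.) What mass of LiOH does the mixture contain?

0.0946 g

n(HCl) = 0.0257 × 0.407 = 0.0105 mol
Let x = n(LiOH), y = n(NaOH).
Titrant: 1x + 1y = 0.0105;  mass: 23.95x + 40.00y = 0.355
Solving, x = 3.95 × 10^-3 mol, y = 6.51 × 10^-3 mol
mass of LiOH = 3.95 × 10^-3 × 23.95 = 0.0946 g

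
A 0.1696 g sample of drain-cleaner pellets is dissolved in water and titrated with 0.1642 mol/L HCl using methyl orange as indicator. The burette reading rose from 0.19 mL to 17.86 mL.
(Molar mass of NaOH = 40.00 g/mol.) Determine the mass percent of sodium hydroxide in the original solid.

68.43 %

NaOH + HCl → NaCl + H2O
n(HCl) = 0.01767 L × 0.1642 mol/L = 2.901 × 10^-3 mol
n(NaOH) = 2.901 × 10^-3 mol (1:1 ratio)
mass of NaOH = 2.901 × 10^-3 × 40.00 g/mol = 0.1161 g
% NaOH = 0.1161 / 0.1696 × 100 = 68.43 %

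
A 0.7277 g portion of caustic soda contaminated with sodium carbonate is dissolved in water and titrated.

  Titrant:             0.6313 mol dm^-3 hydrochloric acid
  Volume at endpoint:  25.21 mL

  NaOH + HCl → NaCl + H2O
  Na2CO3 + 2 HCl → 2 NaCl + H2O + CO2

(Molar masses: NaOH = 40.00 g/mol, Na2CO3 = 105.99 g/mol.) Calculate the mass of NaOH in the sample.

n(HCl) = 0.02521 × 0.6313 = 0.01592 mol
Let x = n(NaOH), y = n(Na2CO3).
Titrant: 1x + 2y = 0.01592;  mass: 40.00x + 105.99y = 0.7277
Solving, x = 8.905 × 10^-3 mol, y = 3.505 × 10^-3 mol
mass of NaOH = 8.905 × 10^-3 × 40.00 = 0.3562 g

0.3562 g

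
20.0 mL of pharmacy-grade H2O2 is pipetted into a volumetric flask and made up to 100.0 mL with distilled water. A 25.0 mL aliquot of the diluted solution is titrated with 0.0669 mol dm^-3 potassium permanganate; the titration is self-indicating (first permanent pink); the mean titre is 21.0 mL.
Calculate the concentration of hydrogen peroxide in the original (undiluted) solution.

2 MnO4^- + 5 H2O2 + 6 H^+ → 2 Mn^2+ + 5 O2 + 8 H2O
n(KMnO4) = 0.0210 × 0.0669 = 1.40 × 10^-3 mol
From the 5:2 ratio, n(H2O2) in the aliquot = 5/2 × 1.40 × 10^-3 = 3.51 × 10^-3 mol
[H2O2]_dilute = 3.51 × 10^-3 / 0.0250 = 0.140 mol/L
Dilution factor = 100.0 / 20.0 = 5.000
[H2O2]_stock = 0.140 × 5.000 = 0.702 mol/L

0.702 mol/L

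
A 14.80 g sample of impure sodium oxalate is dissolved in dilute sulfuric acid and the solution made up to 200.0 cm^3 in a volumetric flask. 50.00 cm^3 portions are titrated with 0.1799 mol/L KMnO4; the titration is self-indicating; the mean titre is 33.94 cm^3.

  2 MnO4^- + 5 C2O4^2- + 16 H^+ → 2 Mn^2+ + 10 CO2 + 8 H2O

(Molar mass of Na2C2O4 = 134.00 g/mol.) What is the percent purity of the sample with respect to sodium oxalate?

n(KMnO4) per titration = 0.03394 × 0.1799 = 6.106 × 10^-3 mol
From the 5:2 ratio, n(Na2C2O4) in each aliquot = 5/2 × 6.106 × 10^-3 = 0.01526 mol
n(Na2C2O4) in the whole flask = 0.01526 × 200.0/50.00 = 0.06106 mol
mass of Na2C2O4 = 0.06106 × 134.00 = 8.182 g
% Na2C2O4 = 8.182 / 14.80 × 100 = 55.28 %

55.28 %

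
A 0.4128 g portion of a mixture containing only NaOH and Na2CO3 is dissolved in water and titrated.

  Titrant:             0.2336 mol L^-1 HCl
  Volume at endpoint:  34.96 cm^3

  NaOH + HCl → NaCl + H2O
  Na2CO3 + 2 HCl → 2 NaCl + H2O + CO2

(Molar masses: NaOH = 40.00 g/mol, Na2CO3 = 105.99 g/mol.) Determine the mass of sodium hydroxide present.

0.06154 g

n(HCl) = 0.03496 × 0.2336 = 8.167 × 10^-3 mol
Let x = n(NaOH), y = n(Na2CO3).
Titrant: 1x + 2y = 8.167 × 10^-3;  mass: 40.00x + 105.99y = 0.4128
Solving, x = 1.538 × 10^-3 mol, y = 3.314 × 10^-3 mol
mass of NaOH = 1.538 × 10^-3 × 40.00 = 0.06154 g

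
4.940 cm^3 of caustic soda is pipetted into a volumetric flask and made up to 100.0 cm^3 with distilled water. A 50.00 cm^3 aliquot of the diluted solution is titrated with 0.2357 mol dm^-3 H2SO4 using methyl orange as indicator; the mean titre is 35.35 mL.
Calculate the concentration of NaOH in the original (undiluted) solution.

6.747 mol/L

2 NaOH + H2SO4 → Na2SO4 + 2 H2O
n(H2SO4) = 0.03535 × 0.2357 = 8.332 × 10^-3 mol
From the 2:1 ratio, n(NaOH) in the aliquot = 2/1 × 8.332 × 10^-3 = 0.01666 mol
[NaOH]_dilute = 0.01666 / 0.05000 = 0.3333 mol/L
Dilution factor = 100.0 / 4.940 = 20.24
[NaOH]_stock = 0.3333 × 20.24 = 6.747 mol/L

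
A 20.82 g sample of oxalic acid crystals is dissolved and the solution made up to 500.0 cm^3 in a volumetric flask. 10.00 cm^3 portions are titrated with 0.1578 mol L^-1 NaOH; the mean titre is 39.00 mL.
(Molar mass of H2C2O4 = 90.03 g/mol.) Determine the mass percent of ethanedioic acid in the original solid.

H2C2O4 + 2 NaOH → Na2C2O4 + 2 H2O
n(NaOH) per titration = 0.03900 × 0.1578 = 6.154 × 10^-3 mol
From the 1:2 ratio, n(H2C2O4) in each aliquot = 1/2 × 6.154 × 10^-3 = 3.077 × 10^-3 mol
n(H2C2O4) in the whole flask = 3.077 × 10^-3 × 500.0/10.00 = 0.1539 mol
mass of H2C2O4 = 0.1539 × 90.03 = 13.85 g
% H2C2O4 = 13.85 / 20.82 × 100 = 66.53 %

66.53 %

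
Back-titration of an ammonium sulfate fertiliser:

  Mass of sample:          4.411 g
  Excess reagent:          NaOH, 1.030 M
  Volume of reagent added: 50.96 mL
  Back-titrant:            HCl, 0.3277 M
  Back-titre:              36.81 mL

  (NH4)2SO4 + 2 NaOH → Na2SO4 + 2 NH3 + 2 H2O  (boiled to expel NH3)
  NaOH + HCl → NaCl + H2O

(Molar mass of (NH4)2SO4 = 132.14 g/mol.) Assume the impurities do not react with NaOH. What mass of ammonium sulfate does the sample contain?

n(NaOH) added = 0.05096 × 1.030 = 0.05249 mol
n(HCl) used in back-titration = 0.03681 × 0.3277 = 0.01206 mol
n(NaOH) left over = 0.01206 mol (1:1 ratio)
n(NaOH) consumed by analyte = 0.05249 − 0.01206 = 0.04043 mol
From the 1:2 ratio, n((NH4)2SO4) = 1/2 × 0.04043 = 0.02021 mol
mass of (NH4)2SO4 = 0.02021 × 132.14 = 2.671 g

2.671 g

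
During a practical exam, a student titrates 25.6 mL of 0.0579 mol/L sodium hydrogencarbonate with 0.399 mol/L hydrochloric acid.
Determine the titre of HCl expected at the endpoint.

NaHCO3 + HCl → NaCl + H2O + CO2
n(NaHCO3) = 0.0256 L × 0.0579 mol/L = 1.48 × 10^-3 mol
n(HCl) = 1.48 × 10^-3 mol (1:1 stoichiometry)
V(HCl) = 1.48 × 10^-3 mol / 0.399 mol/L = 0.00371 L = 3.71 mL

3.71 mL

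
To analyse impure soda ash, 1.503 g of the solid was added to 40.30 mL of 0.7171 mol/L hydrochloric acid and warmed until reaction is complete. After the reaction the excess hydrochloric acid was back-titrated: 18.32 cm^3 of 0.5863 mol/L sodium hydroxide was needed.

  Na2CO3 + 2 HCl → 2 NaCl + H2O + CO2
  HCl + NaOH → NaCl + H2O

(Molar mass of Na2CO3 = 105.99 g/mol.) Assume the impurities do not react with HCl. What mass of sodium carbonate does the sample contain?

0.9623 g

n(HCl) added = 0.04030 × 0.7171 = 0.02890 mol
n(NaOH) used in back-titration = 0.01832 × 0.5863 = 0.01074 mol
n(HCl) left over = 0.01074 mol (1:1 ratio)
n(HCl) consumed by analyte = 0.02890 − 0.01074 = 0.01816 mol
From the 1:2 ratio, n(Na2CO3) = 1/2 × 0.01816 = 9.079 × 10^-3 mol
mass of Na2CO3 = 9.079 × 10^-3 × 105.99 = 0.9623 g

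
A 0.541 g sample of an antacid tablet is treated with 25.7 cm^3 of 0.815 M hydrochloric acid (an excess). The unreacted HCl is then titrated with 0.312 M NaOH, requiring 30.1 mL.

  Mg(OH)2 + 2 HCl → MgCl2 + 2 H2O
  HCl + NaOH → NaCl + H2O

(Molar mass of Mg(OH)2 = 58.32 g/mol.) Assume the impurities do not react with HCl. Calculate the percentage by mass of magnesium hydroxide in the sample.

62.3 %

n(HCl) added = 0.0257 × 0.815 = 0.0209 mol
n(NaOH) used in back-titration = 0.0301 × 0.312 = 9.39 × 10^-3 mol
n(HCl) left over = 9.39 × 10^-3 mol (1:1 ratio)
n(HCl) consumed by analyte = 0.0209 − 9.39 × 10^-3 = 0.0116 mol
From the 1:2 ratio, n(Mg(OH)2) = 1/2 × 0.0116 = 5.78 × 10^-3 mol
mass of Mg(OH)2 = 5.78 × 10^-3 × 58.32 = 0.337 g
% Mg(OH)2 = 0.337 / 0.541 × 100 = 62.3 %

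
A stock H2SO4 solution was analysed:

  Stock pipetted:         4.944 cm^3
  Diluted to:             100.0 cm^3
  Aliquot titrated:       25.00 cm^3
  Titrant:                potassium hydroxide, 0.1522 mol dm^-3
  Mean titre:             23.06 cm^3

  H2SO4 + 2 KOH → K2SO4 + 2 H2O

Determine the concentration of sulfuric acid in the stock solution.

1.420 mol/L

n(KOH) = 0.02306 × 0.1522 = 3.510 × 10^-3 mol
From the 1:2 ratio, n(H2SO4) in the aliquot = 1/2 × 3.510 × 10^-3 = 1.755 × 10^-3 mol
[H2SO4]_dilute = 1.755 × 10^-3 / 0.02500 = 0.07019 mol/L
Dilution factor = 100.0 / 4.944 = 20.23
[H2SO4]_stock = 0.07019 × 20.23 = 1.420 mol/L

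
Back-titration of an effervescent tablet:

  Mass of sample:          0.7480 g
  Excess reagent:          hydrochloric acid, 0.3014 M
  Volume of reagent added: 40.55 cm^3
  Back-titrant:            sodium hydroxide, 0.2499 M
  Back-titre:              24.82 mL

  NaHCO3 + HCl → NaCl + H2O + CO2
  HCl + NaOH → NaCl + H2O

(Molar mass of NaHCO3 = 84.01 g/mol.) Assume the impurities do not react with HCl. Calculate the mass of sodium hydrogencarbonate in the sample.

n(HCl) added = 0.04055 × 0.3014 = 0.01222 mol
n(NaOH) used in back-titration = 0.02482 × 0.2499 = 6.203 × 10^-3 mol
n(HCl) left over = 6.203 × 10^-3 mol (1:1 ratio)
n(HCl) consumed by analyte = 0.01222 − 6.203 × 10^-3 = 6.019 × 10^-3 mol
n(NaHCO3) = 6.019 × 10^-3 mol (1:1 ratio)
mass of NaHCO3 = 6.019 × 10^-3 × 84.01 = 0.5057 g

0.5057 g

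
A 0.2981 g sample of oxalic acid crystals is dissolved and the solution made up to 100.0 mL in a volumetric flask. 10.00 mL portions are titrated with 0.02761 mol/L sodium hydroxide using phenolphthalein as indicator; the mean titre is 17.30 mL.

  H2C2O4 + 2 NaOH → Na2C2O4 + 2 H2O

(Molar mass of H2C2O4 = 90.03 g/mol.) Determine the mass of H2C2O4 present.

n(NaOH) per titration = 0.01730 × 0.02761 = 4.777 × 10^-4 mol
From the 1:2 ratio, n(H2C2O4) in each aliquot = 1/2 × 4.777 × 10^-4 = 2.388 × 10^-4 mol
n(H2C2O4) in the whole flask = 2.388 × 10^-4 × 100.0/10.00 = 2.388 × 10^-3 mol
mass of H2C2O4 = 2.388 × 10^-3 × 90.03 = 0.2150 g

0.2150 g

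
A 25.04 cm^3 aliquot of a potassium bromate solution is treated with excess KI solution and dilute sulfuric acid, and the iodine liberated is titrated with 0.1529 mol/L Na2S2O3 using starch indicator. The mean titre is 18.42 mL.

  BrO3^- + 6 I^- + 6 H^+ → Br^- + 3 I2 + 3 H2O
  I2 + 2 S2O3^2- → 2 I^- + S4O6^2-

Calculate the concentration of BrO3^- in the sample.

n(S2O3^2-) = 0.01842 × 0.1529 = 2.816 × 10^-3 mol
n(I2) = n(S2O3^2-)/2 = 1.408 × 10^-3 mol
From the 1:3 ratio, n(BrO3^-) in the aliquot = 1/3 × 1.408 × 10^-3 = 4.694 × 10^-4 mol
[BrO3^-] = 4.694 × 10^-4 / 0.02504 = 0.01875 mol/L

0.01875 mol/L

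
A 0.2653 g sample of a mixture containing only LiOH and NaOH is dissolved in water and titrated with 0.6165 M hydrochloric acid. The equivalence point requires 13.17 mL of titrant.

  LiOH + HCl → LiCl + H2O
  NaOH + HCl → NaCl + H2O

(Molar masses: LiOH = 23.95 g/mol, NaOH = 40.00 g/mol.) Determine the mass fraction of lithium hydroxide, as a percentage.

n(HCl) = 0.01317 × 0.6165 = 8.119 × 10^-3 mol
Let x = n(LiOH), y = n(NaOH).
Titrant: 1x + 1y = 8.119 × 10^-3;  mass: 23.95x + 40.00y = 0.2653
Solving, x = 3.705 × 10^-3 mol, y = 4.414 × 10^-3 mol
mass of LiOH = 3.705 × 10^-3 × 23.95 = 0.08875 g
% LiOH = 0.08875 / 0.2653 × 100 = 33.45 %

33.45 %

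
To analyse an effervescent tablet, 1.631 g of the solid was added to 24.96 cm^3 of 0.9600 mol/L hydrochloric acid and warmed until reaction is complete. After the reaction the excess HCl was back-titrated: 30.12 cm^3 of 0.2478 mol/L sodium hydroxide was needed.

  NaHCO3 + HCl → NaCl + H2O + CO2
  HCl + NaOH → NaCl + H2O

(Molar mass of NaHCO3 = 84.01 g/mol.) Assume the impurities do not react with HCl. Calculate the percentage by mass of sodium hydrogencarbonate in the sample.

84.98 %

n(HCl) added = 0.02496 × 0.9600 = 0.02396 mol
n(NaOH) used in back-titration = 0.03012 × 0.2478 = 7.464 × 10^-3 mol
n(HCl) left over = 7.464 × 10^-3 mol (1:1 ratio)
n(HCl) consumed by analyte = 0.02396 − 7.464 × 10^-3 = 0.01650 mol
n(NaHCO3) = 0.01650 mol (1:1 ratio)
mass of NaHCO3 = 0.01650 × 84.01 = 1.386 g
% NaHCO3 = 1.386 / 1.631 × 100 = 84.98 %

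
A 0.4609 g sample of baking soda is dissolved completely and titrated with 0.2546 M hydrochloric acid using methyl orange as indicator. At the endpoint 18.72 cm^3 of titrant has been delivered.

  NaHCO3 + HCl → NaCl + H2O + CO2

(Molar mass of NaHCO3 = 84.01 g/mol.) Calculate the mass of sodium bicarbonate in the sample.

0.4004 g

n(HCl) = 0.01872 L × 0.2546 mol/L = 4.766 × 10^-3 mol
n(NaHCO3) = 4.766 × 10^-3 mol (1:1 ratio)
mass of NaHCO3 = 4.766 × 10^-3 × 84.01 g/mol = 0.4004 g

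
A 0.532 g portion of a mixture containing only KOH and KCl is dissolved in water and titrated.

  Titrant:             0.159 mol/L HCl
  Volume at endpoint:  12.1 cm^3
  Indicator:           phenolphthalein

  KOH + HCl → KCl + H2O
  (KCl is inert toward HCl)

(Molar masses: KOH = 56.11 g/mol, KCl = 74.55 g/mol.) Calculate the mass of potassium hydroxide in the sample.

n(HCl) = 0.0121 × 0.159 = 1.92 × 10^-3 mol
Let x = n(KOH), y = n(KCl).
Titrant: 1x = 1.92 × 10^-3;  mass: 56.11x + 74.55y = 0.532
Solving, x = 1.92 × 10^-3 mol, y = 5.69 × 10^-3 mol
mass of KOH = 1.92 × 10^-3 × 56.11 = 0.108 g

0.108 g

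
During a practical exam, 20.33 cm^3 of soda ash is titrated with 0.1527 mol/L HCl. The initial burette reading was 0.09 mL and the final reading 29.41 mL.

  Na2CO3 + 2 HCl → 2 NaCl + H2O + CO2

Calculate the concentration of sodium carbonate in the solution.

0.1101 mol/L

n(HCl) = 0.02932 L × 0.1527 mol/L = 4.477 × 10^-3 mol
From the 1:2 mole ratio, n(Na2CO3) = 1/2 × 4.477 × 10^-3 = 2.239 × 10^-3 mol
[Na2CO3] = 2.239 × 10^-3 mol / 0.02033 L = 0.1101 mol/L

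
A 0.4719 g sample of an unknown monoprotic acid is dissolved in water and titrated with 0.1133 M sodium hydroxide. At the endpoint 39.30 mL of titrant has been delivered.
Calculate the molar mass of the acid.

n(NaOH) = 0.03930 L × 0.1133 mol/L = 4.453 × 10^-3 mol
n(HA) = 4.453 × 10^-3 mol (1:1 ratio)
M = m / n = 0.4719 g / 4.453 × 10^-3 mol = 106.0 g/mol

106.0 g/mol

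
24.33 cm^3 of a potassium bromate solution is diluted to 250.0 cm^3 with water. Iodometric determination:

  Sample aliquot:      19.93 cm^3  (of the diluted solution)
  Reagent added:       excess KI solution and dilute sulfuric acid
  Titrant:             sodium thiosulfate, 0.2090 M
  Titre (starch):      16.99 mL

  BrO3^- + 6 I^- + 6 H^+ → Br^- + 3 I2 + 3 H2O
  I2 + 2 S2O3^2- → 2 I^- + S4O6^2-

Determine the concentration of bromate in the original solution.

n(S2O3^2-) = 0.01699 × 0.2090 = 3.551 × 10^-3 mol
n(I2) = n(S2O3^2-)/2 = 1.775 × 10^-3 mol
From the 1:3 ratio, n(BrO3^-) in the aliquot = 1/3 × 1.775 × 10^-3 = 5.918 × 10^-4 mol
[BrO3^-]_dilute = 5.918 × 10^-4 / 0.01993 = 0.02969 mol/L
[BrO3^-]_original = 0.02969 × 250.0/24.33 = 0.3051 mol/L

0.3051 M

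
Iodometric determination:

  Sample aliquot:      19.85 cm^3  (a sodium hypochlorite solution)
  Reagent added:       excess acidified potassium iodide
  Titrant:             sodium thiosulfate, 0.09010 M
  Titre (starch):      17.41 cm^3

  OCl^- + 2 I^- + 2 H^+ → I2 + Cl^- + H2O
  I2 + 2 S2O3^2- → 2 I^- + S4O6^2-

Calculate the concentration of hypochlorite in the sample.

n(S2O3^2-) = 0.01741 × 0.09010 = 1.569 × 10^-3 mol
n(I2) = n(S2O3^2-)/2 = 7.843 × 10^-4 mol
n(OCl^-) in the aliquot = 7.843 × 10^-4 mol (1:1 ratio)
[OCl^-] = 7.843 × 10^-4 / 0.01985 = 0.03951 mol/L

0.03951 M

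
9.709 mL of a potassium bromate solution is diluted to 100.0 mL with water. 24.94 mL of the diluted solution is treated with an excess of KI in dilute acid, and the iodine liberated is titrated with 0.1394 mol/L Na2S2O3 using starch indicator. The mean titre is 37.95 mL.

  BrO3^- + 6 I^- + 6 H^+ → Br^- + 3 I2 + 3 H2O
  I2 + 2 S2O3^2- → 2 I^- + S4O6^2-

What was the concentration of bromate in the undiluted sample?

0.3641 mol/L

n(S2O3^2-) = 0.03795 × 0.1394 = 5.290 × 10^-3 mol
n(I2) = n(S2O3^2-)/2 = 2.645 × 10^-3 mol
From the 1:3 ratio, n(BrO3^-) in the aliquot = 1/3 × 2.645 × 10^-3 = 8.817 × 10^-4 mol
[BrO3^-]_dilute = 8.817 × 10^-4 / 0.02494 = 0.03535 mol/L
[BrO3^-]_original = 0.03535 × 100.0/9.709 = 0.3641 mol/L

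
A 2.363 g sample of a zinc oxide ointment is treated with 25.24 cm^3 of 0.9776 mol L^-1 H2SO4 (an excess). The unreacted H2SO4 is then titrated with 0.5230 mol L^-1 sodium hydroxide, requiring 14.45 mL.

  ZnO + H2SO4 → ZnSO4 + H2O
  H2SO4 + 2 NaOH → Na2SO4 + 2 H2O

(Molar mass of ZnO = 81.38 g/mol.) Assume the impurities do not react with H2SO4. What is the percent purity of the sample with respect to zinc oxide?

71.96 %

n(H2SO4) added = 0.02524 × 0.9776 = 0.02467 mol
n(NaOH) used in back-titration = 0.01445 × 0.5230 = 7.557 × 10^-3 mol
From the 1:2 ratio, n(H2SO4) left over = 1/2 × 7.557 × 10^-3 = 3.779 × 10^-3 mol
n(H2SO4) consumed by analyte = 0.02467 − 3.779 × 10^-3 = 0.02090 mol
n(ZnO) = 0.02090 mol (1:1 ratio)
mass of ZnO = 0.02090 × 81.38 = 1.701 g
% ZnO = 1.701 / 2.363 × 100 = 71.96 %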